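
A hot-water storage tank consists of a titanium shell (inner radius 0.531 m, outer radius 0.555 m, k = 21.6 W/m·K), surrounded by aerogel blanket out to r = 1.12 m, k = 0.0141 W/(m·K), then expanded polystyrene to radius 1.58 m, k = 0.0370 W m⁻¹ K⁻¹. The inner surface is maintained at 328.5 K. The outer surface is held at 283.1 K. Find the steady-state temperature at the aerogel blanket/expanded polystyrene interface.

Resistance network (inner→outer):
  R_titanium = (1/0.531 − 1/0.555)/(4πk) = 0.08144/(4π·21.6) = 3.000×10^-4 K/W
  R_aerogel blanket = (1/0.555 − 1/1.12)/(4πk) = 0.9089/(4π·0.0141) = 5.130 K/W
  R_expanded polystyrene = (1/1.12 − 1/1.58)/(4πk) = 0.2599/(4π·0.0370) = 0.5591 K/W
ΣR = 3.000×10^-4 + 5.130 + 0.5591 = 5.689 K/W
Q = ΔT/ΣR = (328.5 K − 283.1 K)/5.689 = 7.980 W
From the inner boundary to the aerogel blanket/expanded polystyrene interface, ΣR_partial = 5.130 K/W.
T_interface = T_in − Q·ΣR_partial = 328.5 K − (7.980)(5.130) = 287.6 K

T = 287.6 K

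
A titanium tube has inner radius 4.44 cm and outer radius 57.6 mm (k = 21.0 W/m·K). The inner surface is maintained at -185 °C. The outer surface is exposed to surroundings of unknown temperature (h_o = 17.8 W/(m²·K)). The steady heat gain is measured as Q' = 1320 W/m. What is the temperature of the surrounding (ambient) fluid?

Series resistances:
  R'_titanium = ln(0.0576/0.0444)/(2πk) = 0.2603/(2π·21.0) = 0.001973 m·K/W
  R'_conv,out = 1/(2πr h) = 1/(2π·0.0576·17.8) = 0.1552 m·K/W
ΣR = 0.1572 m·K/W
ΔT = Q'·ΣR = 1320 × 0.1572 = 207.5 K
Heat flows inward, so T_out = T_in + ΔT = -185 + 207.5 = 22.5 °C

T_out = 22.5 °C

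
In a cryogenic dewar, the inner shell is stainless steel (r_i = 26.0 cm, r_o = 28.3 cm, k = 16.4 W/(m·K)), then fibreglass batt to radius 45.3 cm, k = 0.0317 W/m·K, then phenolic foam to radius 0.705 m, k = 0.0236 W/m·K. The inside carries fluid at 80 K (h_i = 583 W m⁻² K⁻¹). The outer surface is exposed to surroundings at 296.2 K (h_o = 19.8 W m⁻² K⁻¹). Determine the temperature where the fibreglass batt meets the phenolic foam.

T = 200.1 K

Series thermal resistances, inner to outer:
  R_conv,in = 1/(4πr²h) = 1/(4π·0.260²·583) = 0.002019 K/W
  R_stainless steel = (1/0.260 − 1/0.283)/(4πk) = 0.3126/(4π·16.4) = 0.001517 K/W
  R_fibreglass batt = (1/0.283 − 1/0.453)/(4πk) = 1.326/(4π·0.0317) = 3.329 K/W
  R_phenolic foam = (1/0.453 − 1/0.705)/(4πk) = 0.7891/(4π·0.0236) = 2.661 K/W
  R_conv,out = 1/(4πr²h) = 1/(4π·0.705²·19.8) = 0.008086 K/W
ΣR = 0.002019 + 0.001517 + 3.329 + 2.661 + 0.008086 = 6.002 K/W
Q = ΔT/ΣR = (80 K − 296.2 K)/6.002 = -36.02 W
From the inner boundary to the fibreglass batt/phenolic foam interface, ΣR_partial = 3.333 K/W.
T_interface = T_in − Q·ΣR_partial = 80 K − (-36.02)(3.333) = 200.1 K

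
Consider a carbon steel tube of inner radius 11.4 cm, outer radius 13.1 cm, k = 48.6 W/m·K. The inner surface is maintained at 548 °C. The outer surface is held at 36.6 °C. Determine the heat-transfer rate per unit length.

Q' = 1120 kW/m

Q' = 2πk·ΔT/ln(r₂/r₁) = 2π × 48.6 × 511.4 / ln(0.131/0.114) = 1.12×10^6 W/m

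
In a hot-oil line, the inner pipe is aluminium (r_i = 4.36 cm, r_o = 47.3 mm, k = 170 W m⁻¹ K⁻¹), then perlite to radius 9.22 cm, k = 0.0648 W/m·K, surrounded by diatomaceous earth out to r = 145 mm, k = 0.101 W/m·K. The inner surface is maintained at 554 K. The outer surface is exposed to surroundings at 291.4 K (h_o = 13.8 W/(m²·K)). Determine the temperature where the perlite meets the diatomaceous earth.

Treat each layer as a resistance in series:
  R'_aluminium = ln(0.0473/0.0436)/(2πk) = 0.08145/(2π·170) = 7.626×10^-5 m·K/W
  R'_perlite = ln(0.0922/0.0473)/(2πk) = 0.6674/(2π·0.0648) = 1.639 m·K/W
  R'_diatomaceous earth = ln(0.145/0.0922)/(2πk) = 0.4528/(2π·0.101) = 0.7135 m·K/W
  R'_conv,out = 1/(2πr h) = 1/(2π·0.145·13.8) = 0.07954 m·K/W
ΣR = 7.626×10^-5 + 1.639 + 0.7135 + 0.07954 = 2.432 m·K/W
Q' = ΔT/ΣR = (554 K − 291.4 K)/2.432 = 108.0 W/m
From the inner boundary to the perlite/diatomaceous earth interface, ΣR_partial = 1.639 m·K/W.
T_interface = T_in − Q'·ΣR_partial = 554 K − (108.0)(1.639) = 377 K

T = 377 K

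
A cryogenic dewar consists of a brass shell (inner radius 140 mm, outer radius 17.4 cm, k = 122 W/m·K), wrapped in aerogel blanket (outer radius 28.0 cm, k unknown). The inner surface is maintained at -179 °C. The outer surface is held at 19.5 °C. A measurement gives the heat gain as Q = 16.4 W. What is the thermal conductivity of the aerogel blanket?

ΣR = ΔT/Q = |-179 − 19.5|/16.4 = 12.10 K/W
Known resistances:
  R_brass = (1/0.140 − 1/0.174)/(4πk) = 1.396/(4π·122) = 9.104×10^-4 K/W
R_aerogel blanket = ΣR − ΣR_known = 12.10 − 9.104×10^-4 = 12.10 K/W
(1/r₁−1/r₂)/(4πk) = 12.10 ⇒ k = 2.176/(4π·12.10) = 0.0143 W/m·K

k = 0.0143 W/m·K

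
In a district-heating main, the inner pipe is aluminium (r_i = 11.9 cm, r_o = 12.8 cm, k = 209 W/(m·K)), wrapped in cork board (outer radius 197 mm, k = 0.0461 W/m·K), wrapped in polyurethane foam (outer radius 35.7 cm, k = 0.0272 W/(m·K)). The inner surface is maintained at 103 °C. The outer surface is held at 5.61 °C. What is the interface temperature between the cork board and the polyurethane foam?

T = 73.8 °C

Series thermal resistances, inner to outer:
  R'_aluminium = ln(0.128/0.119)/(2πk) = 0.07291/(2π·209) = 5.552×10^-5 m·K/W
  R'_cork board = ln(0.197/0.128)/(2πk) = 0.4312/(2π·0.0461) = 1.489 m·K/W
  R'_polyurethane foam = ln(0.357/0.197)/(2πk) = 0.5945/(2π·0.0272) = 3.479 m·K/W
ΣR = 5.552×10^-5 + 1.489 + 3.479 = 4.968 m·K/W
Q' = ΔT/ΣR = (103 °C − 5.61 °C)/4.968 = 19.60 W/m
From the inner boundary to the cork board/polyurethane foam interface, ΣR_partial = 1.489 m·K/W.
T_interface = T_in − Q'·ΣR_partial = 103 °C − (19.60)(1.489) = 73.8 °C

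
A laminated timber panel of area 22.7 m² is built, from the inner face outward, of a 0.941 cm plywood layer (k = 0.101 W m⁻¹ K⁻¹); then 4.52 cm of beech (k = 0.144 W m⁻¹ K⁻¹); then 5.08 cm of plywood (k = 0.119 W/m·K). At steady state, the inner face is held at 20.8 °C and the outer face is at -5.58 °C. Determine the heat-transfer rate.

Q = 718 W

Series thermal resistances, inner to outer:
  R_plywood = L/(kA) = 0.00941/(0.101·22.7) = 0.004104 K/W
  R_beech = L/(kA) = 0.0452/(0.144·22.7) = 0.01383 K/W
  R_plywood = L/(kA) = 0.0508/(0.119·22.7) = 0.01881 K/W
ΣR = 0.004104 + 0.01383 + 0.01881 = 0.03674 K/W
Q = ΔT/ΣR = (20.8 °C − -5.58 °C)/0.03674 = 718 W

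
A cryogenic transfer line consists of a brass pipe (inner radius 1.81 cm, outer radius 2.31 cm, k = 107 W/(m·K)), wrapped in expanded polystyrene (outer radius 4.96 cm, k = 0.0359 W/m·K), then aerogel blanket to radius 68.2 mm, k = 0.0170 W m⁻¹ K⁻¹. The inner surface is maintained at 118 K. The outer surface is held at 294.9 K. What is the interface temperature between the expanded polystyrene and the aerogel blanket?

T = 212.1 K

Treat each layer as a resistance in series:
  R'_brass = ln(0.0231/0.0181)/(2πk) = 0.2439/(2π·107) = 3.628×10^-4 m·K/W
  R'_expanded polystyrene = ln(0.0496/0.0231)/(2πk) = 0.7642/(2π·0.0359) = 3.388 m·K/W
  R'_aerogel blanket = ln(0.0682/0.0496)/(2πk) = 0.3185/(2π·0.0170) = 2.981 m·K/W
ΣR = 3.628×10^-4 + 3.388 + 2.981 = 6.369 m·K/W
Q' = ΔT/ΣR = (118 K − 294.9 K)/6.369 = -27.78 W/m
From the inner boundary to the expanded polystyrene/aerogel blanket interface, ΣR_partial = 3.388 m·K/W.
T_interface = T_in − Q'·ΣR_partial = 118 K − (-27.78)(3.388) = 212.1 K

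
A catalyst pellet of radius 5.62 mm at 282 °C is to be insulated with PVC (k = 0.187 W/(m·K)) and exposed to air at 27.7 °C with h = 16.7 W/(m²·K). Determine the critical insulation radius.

r_cr = 2.24 cm

For a sphere, r_cr = 2k_ins/h = 2·0.187/16.7 = 0.0224 m = 2.24 cm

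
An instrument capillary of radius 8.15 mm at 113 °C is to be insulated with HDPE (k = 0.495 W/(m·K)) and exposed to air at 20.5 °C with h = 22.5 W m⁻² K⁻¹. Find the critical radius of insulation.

For a cylinder, r_cr = k_ins/h = 0.495/22.5 = 0.0220 m = 2.20 cm

r_cr = 2.20 cm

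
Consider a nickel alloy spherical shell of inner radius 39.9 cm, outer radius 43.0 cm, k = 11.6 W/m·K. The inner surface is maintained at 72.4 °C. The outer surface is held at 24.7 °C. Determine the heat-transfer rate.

Q = 38500 W

Q = 4πk·ΔT/(1/r₁ − 1/r₂) = 4π × 11.6 × 47.7 / (1/0.399 − 1/0.430) = 38500 W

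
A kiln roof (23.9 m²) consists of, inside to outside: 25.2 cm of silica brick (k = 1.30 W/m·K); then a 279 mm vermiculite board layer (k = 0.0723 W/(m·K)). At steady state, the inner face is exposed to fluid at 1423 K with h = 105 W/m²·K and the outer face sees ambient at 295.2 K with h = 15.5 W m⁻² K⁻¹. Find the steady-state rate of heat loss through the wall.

Q = 6530 W

Resistance network (inner→outer):
  R_conv,in = 1/(hA) = 1/(105·23.9) = 3.985×10^-4 K/W
  R_silica brick = L/(kA) = 0.252/(1.30·23.9) = 0.008111 K/W
  R_vermiculite board = L/(kA) = 0.279/(0.0723·23.9) = 0.1615 K/W
  R_conv,out = 1/(hA) = 1/(15.5·23.9) = 0.002699 K/W
ΣR = 3.985×10^-4 + 0.008111 + 0.1615 + 0.002699 = 0.1727 K/W
Q = ΔT/ΣR = (1423 K − 295.2 K)/0.1727 = 6530 W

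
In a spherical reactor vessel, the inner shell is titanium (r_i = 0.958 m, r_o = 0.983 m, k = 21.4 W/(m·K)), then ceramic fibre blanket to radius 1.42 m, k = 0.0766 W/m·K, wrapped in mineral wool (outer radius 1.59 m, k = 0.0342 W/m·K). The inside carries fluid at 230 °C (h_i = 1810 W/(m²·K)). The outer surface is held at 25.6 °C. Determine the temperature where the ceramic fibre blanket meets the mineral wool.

T = 97.1 °C

Series thermal resistances, inner to outer:
  R_conv,in = 1/(4πr²h) = 1/(4π·0.958²·1810) = 4.790×10^-5 K/W
  R_titanium = (1/0.958 − 1/0.983)/(4πk) = 0.02655/(4π·21.4) = 9.872×10^-5 K/W
  R_ceramic fibre blanket = (1/0.983 − 1/1.42)/(4πk) = 0.3131/(4π·0.0766) = 0.3252 K/W
  R_mineral wool = (1/1.42 − 1/1.59)/(4πk) = 0.07529/(4π·0.0342) = 0.1752 K/W
ΣR = 4.790×10^-5 + 9.872×10^-5 + 0.3252 + 0.1752 = 0.5005 K/W
Q = ΔT/ΣR = (230 °C − 25.6 °C)/0.5005 = 408.4 W
From the inner boundary to the ceramic fibre blanket/mineral wool interface, ΣR_partial = 0.3253 K/W.
T_interface = T_in − Q·ΣR_partial = 230 °C − (408.4)(0.3253) = 97.1 °C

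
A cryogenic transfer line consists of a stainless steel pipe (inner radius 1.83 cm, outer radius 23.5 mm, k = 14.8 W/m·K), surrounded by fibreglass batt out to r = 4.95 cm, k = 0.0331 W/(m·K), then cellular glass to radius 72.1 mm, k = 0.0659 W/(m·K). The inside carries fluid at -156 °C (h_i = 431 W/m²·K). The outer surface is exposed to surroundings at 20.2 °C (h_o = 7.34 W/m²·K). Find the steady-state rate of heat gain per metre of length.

Treat each layer as a resistance in series:
  R'_conv,in = 1/(2πr h) = 1/(2π·0.0183·431) = 0.02018 m·K/W
  R'_stainless steel = ln(0.0235/0.0183)/(2πk) = 0.2501/(2π·14.8) = 0.002689 m·K/W
  R'_fibreglass batt = ln(0.0495/0.0235)/(2πk) = 0.7450/(2π·0.0331) = 3.582 m·K/W
  R'_cellular glass = ln(0.0721/0.0495)/(2πk) = 0.3761/(2π·0.0659) = 0.9083 m·K/W
  R'_conv,out = 1/(2πr h) = 1/(2π·0.0721·7.34) = 0.3007 m·K/W
ΣR = 0.02018 + 0.002689 + 3.582 + 0.9083 + 0.3007 = 4.814 m·K/W
Q' = ΔT/ΣR = (-156 °C − 20.2 °C)/4.814 = -36.6 W/m
(Negative Q' ⇒ heat flows inward; heat gain = 36.6 W/m.)

Q' = 36.6 W/m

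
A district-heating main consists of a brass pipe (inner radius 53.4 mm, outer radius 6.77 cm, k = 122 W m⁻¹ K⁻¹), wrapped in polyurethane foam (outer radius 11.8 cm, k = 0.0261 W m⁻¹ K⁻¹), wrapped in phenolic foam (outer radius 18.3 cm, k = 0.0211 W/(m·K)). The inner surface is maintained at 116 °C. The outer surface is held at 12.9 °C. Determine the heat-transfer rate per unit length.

Q' = 15.4 W/m

Series thermal resistances, inner to outer:
  R'_brass = ln(0.0677/0.0534)/(2πk) = 0.2373/(2π·122) = 3.095×10^-4 m·K/W
  R'_polyurethane foam = ln(0.118/0.0677)/(2πk) = 0.5556/(2π·0.0261) = 3.388 m·K/W
  R'_phenolic foam = ln(0.183/0.118)/(2πk) = 0.4388/(2π·0.0211) = 3.310 m·K/W
ΣR = 3.095×10^-4 + 3.388 + 3.310 = 6.698 m·K/W
Q' = ΔT/ΣR = (116 °C − 12.9 °C)/6.698 = 15.4 W/m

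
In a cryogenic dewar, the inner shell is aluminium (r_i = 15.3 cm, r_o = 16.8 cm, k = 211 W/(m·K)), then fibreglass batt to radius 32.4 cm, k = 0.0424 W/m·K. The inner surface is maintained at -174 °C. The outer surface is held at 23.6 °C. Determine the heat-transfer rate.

Q = 36.7 W

Resistance network (inner→outer):
  R_aluminium = (1/0.153 − 1/0.168)/(4πk) = 0.5836/(4π·211) = 2.201×10^-4 K/W
  R_fibreglass batt = (1/0.168 − 1/0.324)/(4πk) = 2.866/(4π·0.0424) = 5.379 K/W
ΣR = 2.201×10^-4 + 5.379 = 5.379 K/W
Q = ΔT/ΣR = (-174 °C − 23.6 °C)/5.379 = -36.7 W
(Negative Q ⇒ heat flows inward; heat gain = 36.7 W.)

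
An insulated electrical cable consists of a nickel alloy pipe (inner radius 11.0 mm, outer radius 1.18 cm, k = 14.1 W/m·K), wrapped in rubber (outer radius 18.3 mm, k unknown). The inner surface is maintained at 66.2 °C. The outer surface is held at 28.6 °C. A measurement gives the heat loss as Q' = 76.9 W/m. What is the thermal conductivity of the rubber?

k = 0.143 W/m·K

ΣR = ΔT/Q' = |66.2 − 28.6|/76.9 = 0.4889 m·K/W
Known resistances:
  R'_nickel alloy = ln(0.0118/0.0110)/(2πk) = 0.07020/(2π·14.1) = 7.924×10^-4 m·K/W
R_rubber = ΣR − ΣR_known = 0.4889 − 7.924×10^-4 = 0.4881 m·K/W
ln(r₂/r₁)/(2πk) = 0.4881 ⇒ k = 0.4388/(2π·0.4881) = 0.143 W/m·K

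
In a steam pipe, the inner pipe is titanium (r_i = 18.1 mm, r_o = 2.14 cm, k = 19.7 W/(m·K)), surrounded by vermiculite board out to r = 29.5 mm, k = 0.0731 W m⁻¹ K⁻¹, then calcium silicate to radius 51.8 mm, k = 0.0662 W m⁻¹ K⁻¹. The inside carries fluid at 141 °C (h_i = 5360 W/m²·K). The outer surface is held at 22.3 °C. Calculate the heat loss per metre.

Q' = 57.7 W/m

Series thermal resistances, inner to outer:
  R'_conv,in = 1/(2πr h) = 1/(2π·0.0181·5360) = 0.001641 m·K/W
  R'_titanium = ln(0.0214/0.0181)/(2πk) = 0.1675/(2π·19.7) = 0.001353 m·K/W
  R'_vermiculite board = ln(0.0295/0.0214)/(2πk) = 0.3210/(2π·0.0731) = 0.6989 m·K/W
  R'_calcium silicate = ln(0.0518/0.0295)/(2πk) = 0.5630/(2π·0.0662) = 1.354 m·K/W
ΣR = 0.001641 + 0.001353 + 0.6989 + 1.354 = 2.056 m·K/W
Q' = ΔT/ΣR = (141 °C − 22.3 °C)/2.056 = 57.7 W/m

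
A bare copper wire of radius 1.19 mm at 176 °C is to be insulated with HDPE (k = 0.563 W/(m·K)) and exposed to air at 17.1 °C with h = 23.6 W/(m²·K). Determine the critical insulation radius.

r_cr = 2.39 cm

For a cylinder, r_cr = k_ins/h = 0.563/23.6 = 0.0239 m = 2.39 cm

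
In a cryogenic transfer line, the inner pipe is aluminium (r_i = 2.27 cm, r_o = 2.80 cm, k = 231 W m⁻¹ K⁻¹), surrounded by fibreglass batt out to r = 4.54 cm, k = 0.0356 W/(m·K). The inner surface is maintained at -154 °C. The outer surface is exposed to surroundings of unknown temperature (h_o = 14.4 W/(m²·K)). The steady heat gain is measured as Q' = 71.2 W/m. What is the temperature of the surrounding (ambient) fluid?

Sum the resistances:
  R'_aluminium = ln(0.0280/0.0227)/(2πk) = 0.2098/(2π·231) = 1.446×10^-4 m·K/W
  R'_fibreglass batt = ln(0.0454/0.0280)/(2πk) = 0.4833/(2π·0.0356) = 2.161 m·K/W
  R'_conv,out = 1/(2πr h) = 1/(2π·0.0454·14.4) = 0.2434 m·K/W
ΣR = 2.404 m·K/W
ΔT = Q'·ΣR = 71.2 × 2.404 = 171.2 K
Heat flows inward, so T_out = T_in + ΔT = -154 + 171.2 = 17.2 °C

T_out = 17.2 °C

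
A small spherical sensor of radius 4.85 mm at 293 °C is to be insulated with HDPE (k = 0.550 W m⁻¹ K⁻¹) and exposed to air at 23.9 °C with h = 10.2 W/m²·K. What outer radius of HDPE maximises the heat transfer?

For a sphere, r_cr = 2k_ins/h = 2·0.550/10.2 = 0.108 m = 10.8 cm

r_cr = 10.8 cm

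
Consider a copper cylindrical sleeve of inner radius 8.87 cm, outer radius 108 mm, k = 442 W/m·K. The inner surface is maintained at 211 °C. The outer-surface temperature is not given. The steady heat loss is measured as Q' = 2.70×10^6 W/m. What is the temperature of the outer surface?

T_out = 19.6 °C

Sum the resistances:
  R'_copper = ln(0.108/0.0887)/(2πk) = 0.1969/(2π·442) = 7.089×10^-5 m·K/W
ΣR = 7.089×10^-5 m·K/W
ΔT = Q'·ΣR = 2.70×10^6 × 7.089×10^-5 = 191.4 K
Heat flows outward, so T_out = T_in − ΔT = 211 − 191.4 = 19.6 °C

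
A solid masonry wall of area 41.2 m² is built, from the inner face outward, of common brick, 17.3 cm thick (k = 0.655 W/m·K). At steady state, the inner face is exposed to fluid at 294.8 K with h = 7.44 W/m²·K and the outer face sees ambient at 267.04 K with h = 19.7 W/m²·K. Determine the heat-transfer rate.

Q = 2550 W

Treat each layer as a resistance in series:
  R_conv,in = 1/(hA) = 1/(7.44·41.2) = 0.003262 K/W
  R_common brick = L/(kA) = 0.173/(0.655·41.2) = 0.006411 K/W
  R_conv,out = 1/(hA) = 1/(19.7·41.2) = 0.001232 K/W
ΣR = 0.003262 + 0.006411 + 0.001232 = 0.01090 K/W
Q = ΔT/ΣR = (294.8 K − 267.04 K)/0.01090 = 2550 W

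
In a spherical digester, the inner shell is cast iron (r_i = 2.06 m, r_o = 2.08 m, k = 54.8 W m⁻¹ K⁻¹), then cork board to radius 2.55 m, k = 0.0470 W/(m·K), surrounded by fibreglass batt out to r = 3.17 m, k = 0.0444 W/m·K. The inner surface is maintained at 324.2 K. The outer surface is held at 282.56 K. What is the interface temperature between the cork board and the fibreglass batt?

T = 302.5 K

Treat each layer as a resistance in series:
  R_cast iron = (1/2.06 − 1/2.08)/(4πk) = 0.004668/(4π·54.8) = 6.778×10^-6 K/W
  R_cork board = (1/2.08 − 1/2.55)/(4πk) = 0.08861/(4π·0.0470) = 0.1500 K/W
  R_fibreglass batt = (1/2.55 − 1/3.17)/(4πk) = 0.07670/(4π·0.0444) = 0.1375 K/W
ΣR = 6.778×10^-6 + 0.1500 + 0.1375 = 0.2875 K/W
Q = ΔT/ΣR = (324.2 K − 282.56 K)/0.2875 = 144.8 W
From the inner boundary to the cork board/fibreglass batt interface, ΣR_partial = 0.1500 K/W.
T_interface = T_in − Q·ΣR_partial = 324.2 K − (144.8)(0.1500) = 302.5 K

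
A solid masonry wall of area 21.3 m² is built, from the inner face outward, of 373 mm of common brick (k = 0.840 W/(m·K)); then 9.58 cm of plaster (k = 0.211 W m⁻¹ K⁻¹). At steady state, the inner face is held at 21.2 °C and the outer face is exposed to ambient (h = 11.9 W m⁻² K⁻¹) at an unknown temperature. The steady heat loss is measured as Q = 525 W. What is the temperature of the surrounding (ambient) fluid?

T_out = -3.01 °C

Sum the resistances:
  R_common brick = L/(kA) = 0.373/(0.840·21.3) = 0.02085 K/W
  R_plaster = L/(kA) = 0.0958/(0.211·21.3) = 0.02132 K/W
  R_conv,out = 1/(hA) = 1/(11.9·21.3) = 0.003945 K/W
ΣR = 0.04611 K/W
ΔT = Q·ΣR = 525 × 0.04611 = 24.21 K
Heat flows outward, so T_out = T_in − ΔT = 21.2 − 24.21 = -3.01 °C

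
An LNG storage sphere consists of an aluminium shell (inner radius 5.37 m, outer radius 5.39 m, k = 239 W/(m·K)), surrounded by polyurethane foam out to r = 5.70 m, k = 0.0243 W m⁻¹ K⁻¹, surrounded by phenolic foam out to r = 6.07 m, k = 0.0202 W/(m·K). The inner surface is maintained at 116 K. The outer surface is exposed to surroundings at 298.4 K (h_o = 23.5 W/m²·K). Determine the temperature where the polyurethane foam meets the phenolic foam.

T = 196.1 K

Treat each layer as a resistance in series:
  R_aluminium = (1/5.37 − 1/5.39)/(4πk) = 6.910×10^-4/(4π·239) = 2.301×10^-7 K/W
  R_polyurethane foam = (1/5.39 − 1/5.70)/(4πk) = 0.01009/(4π·0.0243) = 0.03304 K/W
  R_phenolic foam = (1/5.70 − 1/6.07)/(4πk) = 0.01069/(4π·0.0202) = 0.04213 K/W
  R_conv,out = 1/(4πr²h) = 1/(4π·6.07²·23.5) = 9.191×10^-5 K/W
ΣR = 2.301×10^-7 + 0.03304 + 0.04213 + 9.191×10^-5 = 0.07526 K/W
Q = ΔT/ΣR = (116 K − 298.4 K)/0.07526 = -2424 W
From the inner boundary to the polyurethane foam/phenolic foam interface, ΣR_partial = 0.03304 K/W.
T_interface = T_in − Q·ΣR_partial = 116 K − (-2424)(0.03304) = 196.1 K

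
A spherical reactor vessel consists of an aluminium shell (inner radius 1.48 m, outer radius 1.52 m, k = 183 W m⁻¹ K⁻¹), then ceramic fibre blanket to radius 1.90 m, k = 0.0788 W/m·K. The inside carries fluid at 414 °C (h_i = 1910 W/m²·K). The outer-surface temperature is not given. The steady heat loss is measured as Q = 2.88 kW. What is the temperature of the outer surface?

T_out = 31.2 °C

Sum the resistances:
  R_conv,in = 1/(4πr²h) = 1/(4π·1.48²·1910) = 1.902×10^-5 K/W
  R_aluminium = (1/1.48 − 1/1.52)/(4πk) = 0.01778/(4π·183) = 7.732×10^-6 K/W
  R_ceramic fibre blanket = (1/1.52 − 1/1.90)/(4πk) = 0.1316/(4π·0.0788) = 0.1329 K/W
ΣR = 0.1329 K/W
ΔT = Q·ΣR = 2880 × 0.1329 = 382.8 K
Heat flows outward, so T_out = T_in − ΔT = 414 − 382.8 = 31.2 °C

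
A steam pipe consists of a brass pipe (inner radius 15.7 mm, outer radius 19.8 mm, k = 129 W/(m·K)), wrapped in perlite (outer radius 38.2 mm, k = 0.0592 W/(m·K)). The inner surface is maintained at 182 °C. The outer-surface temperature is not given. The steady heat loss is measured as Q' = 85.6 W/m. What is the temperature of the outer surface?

Series resistances:
  R'_brass = ln(0.0198/0.0157)/(2πk) = 0.2320/(2π·129) = 2.863×10^-4 m·K/W
  R'_perlite = ln(0.0382/0.0198)/(2πk) = 0.6572/(2π·0.0592) = 1.767 m·K/W
ΣR = 1.767 m·K/W
ΔT = Q'·ΣR = 85.6 × 1.767 = 151.3 K
Heat flows outward, so T_out = T_in − ΔT = 182 − 151.3 = 30.7 °C

T_out = 30.7 °C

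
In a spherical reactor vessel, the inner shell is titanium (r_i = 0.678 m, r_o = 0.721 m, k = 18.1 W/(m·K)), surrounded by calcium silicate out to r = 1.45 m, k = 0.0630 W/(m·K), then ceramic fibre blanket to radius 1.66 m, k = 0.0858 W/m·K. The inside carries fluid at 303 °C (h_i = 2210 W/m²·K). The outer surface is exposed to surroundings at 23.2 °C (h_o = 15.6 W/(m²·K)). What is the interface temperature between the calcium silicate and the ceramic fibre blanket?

T = 47.2 °C

Resistance network (inner→outer):
  R_conv,in = 1/(4πr²h) = 1/(4π·0.678²·2210) = 7.833×10^-5 K/W
  R_titanium = (1/0.678 − 1/0.721)/(4πk) = 0.08796/(4π·18.1) = 3.867×10^-4 K/W
  R_calcium silicate = (1/0.721 − 1/1.45)/(4πk) = 0.6973/(4π·0.0630) = 0.8808 K/W
  R_ceramic fibre blanket = (1/1.45 − 1/1.66)/(4πk) = 0.08725/(4π·0.0858) = 0.08092 K/W
  R_conv,out = 1/(4πr²h) = 1/(4π·1.66²·15.6) = 0.001851 K/W
ΣR = 7.833×10^-5 + 3.867×10^-4 + 0.8808 + 0.08092 + 0.001851 = 0.9640 K/W
Q = ΔT/ΣR = (303 °C − 23.2 °C)/0.9640 = 290.2 W
From the inner boundary to the calcium silicate/ceramic fibre blanket interface, ΣR_partial = 0.8813 K/W.
T_interface = T_in − Q·ΣR_partial = 303 °C − (290.2)(0.8813) = 47.2 °C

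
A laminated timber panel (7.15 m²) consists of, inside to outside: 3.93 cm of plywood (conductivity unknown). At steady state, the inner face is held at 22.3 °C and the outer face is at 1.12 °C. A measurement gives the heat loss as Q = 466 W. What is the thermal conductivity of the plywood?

k = 0.121 W/m·K

ΣR = ΔT/Q = |22.3 − 1.12|/466 = 0.04545 K/W
L/(kA) = 0.04545 ⇒ k = 0.0393/(0.04545·7.15) = 0.121 W/m·K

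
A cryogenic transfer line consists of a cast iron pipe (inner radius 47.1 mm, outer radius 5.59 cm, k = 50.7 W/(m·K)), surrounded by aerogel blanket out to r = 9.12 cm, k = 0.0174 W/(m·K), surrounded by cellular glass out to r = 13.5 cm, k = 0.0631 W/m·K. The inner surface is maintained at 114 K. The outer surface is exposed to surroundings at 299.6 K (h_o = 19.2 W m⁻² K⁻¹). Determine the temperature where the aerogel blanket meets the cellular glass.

Resistance network (inner→outer):
  R'_cast iron = ln(0.0559/0.0471)/(2πk) = 0.1713/(2π·50.7) = 5.377×10^-4 m·K/W
  R'_aerogel blanket = ln(0.0912/0.0559)/(2πk) = 0.4895/(2π·0.0174) = 4.477 m·K/W
  R'_cellular glass = ln(0.135/0.0912)/(2πk) = 0.3922/(2π·0.0631) = 0.9893 m·K/W
  R'_conv,out = 1/(2πr h) = 1/(2π·0.135·19.2) = 0.06140 m·K/W
ΣR = 5.377×10^-4 + 4.477 + 0.9893 + 0.06140 = 5.528 m·K/W
Q' = ΔT/ΣR = (114 K − 299.6 K)/5.528 = -33.57 W/m
From the inner boundary to the aerogel blanket/cellular glass interface, ΣR_partial = 4.478 m·K/W.
T_interface = T_in − Q'·ΣR_partial = 114 K − (-33.57)(4.478) = 264.3 K

T = 264.3 K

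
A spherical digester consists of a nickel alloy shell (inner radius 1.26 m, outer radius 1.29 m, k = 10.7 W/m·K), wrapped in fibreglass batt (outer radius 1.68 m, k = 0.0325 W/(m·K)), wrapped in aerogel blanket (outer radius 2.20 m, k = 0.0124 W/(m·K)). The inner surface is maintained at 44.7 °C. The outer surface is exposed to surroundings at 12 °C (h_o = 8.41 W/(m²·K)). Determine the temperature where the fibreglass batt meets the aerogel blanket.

Resistance network (inner→outer):
  R_nickel alloy = (1/1.26 − 1/1.29)/(4πk) = 0.01846/(4π·10.7) = 1.373×10^-4 K/W
  R_fibreglass batt = (1/1.29 − 1/1.68)/(4πk) = 0.1800/(4π·0.0325) = 0.4406 K/W
  R_aerogel blanket = (1/1.68 − 1/2.20)/(4πk) = 0.1407/(4π·0.0124) = 0.9029 K/W
  R_conv,out = 1/(4πr²h) = 1/(4π·2.20²·8.41) = 0.001955 K/W
ΣR = 1.373×10^-4 + 0.4406 + 0.9029 + 0.001955 = 1.346 K/W
Q = ΔT/ΣR = (44.7 °C − 12 °C)/1.346 = 24.29 W
From the inner boundary to the fibreglass batt/aerogel blanket interface, ΣR_partial = 0.4407 K/W.
T_interface = T_in − Q·ΣR_partial = 44.7 °C − (24.29)(0.4407) = 34.0 °C

T = 34.0 °C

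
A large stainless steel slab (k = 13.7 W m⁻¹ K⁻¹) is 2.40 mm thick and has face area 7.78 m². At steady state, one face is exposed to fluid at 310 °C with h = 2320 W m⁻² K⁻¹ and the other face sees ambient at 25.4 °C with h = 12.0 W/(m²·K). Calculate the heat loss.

Q = 26400 W

Series thermal resistances, inner to outer:
  R_conv,in = 1/(hA) = 1/(2320·7.78) = 5.540×10^-5 K/W
  R_stainless steel = L/(kA) = 0.00240/(13.7·7.78) = 2.252×10^-5 K/W
  R_conv,out = 1/(hA) = 1/(12.0·7.78) = 0.01071 K/W
ΣR = 5.540×10^-5 + 2.252×10^-5 + 0.01071 = 0.01079 K/W
Q = ΔT/ΣR = (310 °C − 25.4 °C)/0.01079 = 26400 W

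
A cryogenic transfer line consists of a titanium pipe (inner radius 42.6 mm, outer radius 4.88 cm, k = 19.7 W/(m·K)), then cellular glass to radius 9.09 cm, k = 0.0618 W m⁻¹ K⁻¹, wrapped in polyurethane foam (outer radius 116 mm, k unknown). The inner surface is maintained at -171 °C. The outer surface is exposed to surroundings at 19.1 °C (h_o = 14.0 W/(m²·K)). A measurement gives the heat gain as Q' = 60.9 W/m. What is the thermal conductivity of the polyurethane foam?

k = 0.0273 W/m·K

ΣR = ΔT/Q' = |-171 − 19.1|/60.9 = 3.122 m·K/W
Known resistances:
  R'_titanium = ln(0.0488/0.0426)/(2πk) = 0.1359/(2π·19.7) = 0.001098 m·K/W
  R'_cellular glass = ln(0.0909/0.0488)/(2πk) = 0.6220/(2π·0.0618) = 1.602 m·K/W
  R'_conv,out = 1/(2πr h) = 1/(2π·0.116·14.0) = 0.09800 m·K/W
R_polyurethane foam = ΣR − ΣR_known = 3.122 − 1.701 = 1.421 m·K/W
ln(r₂/r₁)/(2πk) = 1.421 ⇒ k = 0.2438/(2π·1.421) = 0.0273 W/m·K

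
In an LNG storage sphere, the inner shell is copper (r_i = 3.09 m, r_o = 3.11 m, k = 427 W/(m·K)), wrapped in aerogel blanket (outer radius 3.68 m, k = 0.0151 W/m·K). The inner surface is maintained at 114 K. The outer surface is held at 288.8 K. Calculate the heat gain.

Series thermal resistances, inner to outer:
  R_copper = (1/3.09 − 1/3.11)/(4πk) = 0.002081/(4π·427) = 3.879×10^-7 K/W
  R_aerogel blanket = (1/3.11 − 1/3.68)/(4πk) = 0.04980/(4π·0.0151) = 0.2625 K/W
ΣR = 3.879×10^-7 + 0.2625 = 0.2625 K/W
Q = ΔT/ΣR = (114 K − 288.8 K)/0.2625 = -666 W
(Negative Q ⇒ heat flows inward; heat gain = 666 W.)

Q = 666 W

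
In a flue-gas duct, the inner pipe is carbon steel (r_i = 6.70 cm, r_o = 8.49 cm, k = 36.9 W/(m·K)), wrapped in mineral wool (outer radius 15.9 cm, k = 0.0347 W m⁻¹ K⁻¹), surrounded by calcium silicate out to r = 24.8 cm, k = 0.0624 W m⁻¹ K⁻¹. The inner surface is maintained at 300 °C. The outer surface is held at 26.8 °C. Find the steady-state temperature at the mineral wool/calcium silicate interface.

Treat each layer as a resistance in series:
  R'_carbon steel = ln(0.0849/0.0670)/(2πk) = 0.2368/(2π·36.9) = 0.001021 m·K/W
  R'_mineral wool = ln(0.159/0.0849)/(2πk) = 0.6274/(2π·0.0347) = 2.878 m·K/W
  R'_calcium silicate = ln(0.248/0.159)/(2πk) = 0.4445/(2π·0.0624) = 1.134 m·K/W
ΣR = 0.001021 + 2.878 + 1.134 = 4.013 m·K/W
Q' = ΔT/ΣR = (300 °C − 26.8 °C)/4.013 = 68.08 W/m
From the inner boundary to the mineral wool/calcium silicate interface, ΣR_partial = 2.879 m·K/W.
T_interface = T_in − Q'·ΣR_partial = 300 °C − (68.08)(2.879) = 104 °C

T = 104 °C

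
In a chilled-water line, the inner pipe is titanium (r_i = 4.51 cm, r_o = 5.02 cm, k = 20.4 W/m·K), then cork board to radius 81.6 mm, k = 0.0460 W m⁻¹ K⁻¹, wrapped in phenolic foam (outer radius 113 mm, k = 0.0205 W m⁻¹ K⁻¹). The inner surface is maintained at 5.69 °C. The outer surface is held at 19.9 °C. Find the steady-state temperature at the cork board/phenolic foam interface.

Series thermal resistances, inner to outer:
  R'_titanium = ln(0.0502/0.0451)/(2πk) = 0.1071/(2π·20.4) = 8.358×10^-4 m·K/W
  R'_cork board = ln(0.0816/0.0502)/(2πk) = 0.4858/(2π·0.0460) = 1.681 m·K/W
  R'_phenolic foam = ln(0.113/0.0816)/(2πk) = 0.3256/(2π·0.0205) = 2.528 m·K/W
ΣR = 8.358×10^-4 + 1.681 + 2.528 = 4.210 m·K/W
Q' = ΔT/ΣR = (5.69 °C − 19.9 °C)/4.210 = -3.375 W/m
From the inner boundary to the cork board/phenolic foam interface, ΣR_partial = 1.682 m·K/W.
T_interface = T_in − Q'·ΣR_partial = 5.69 °C − (-3.375)(1.682) = 11.4 °C

T = 11.4 °C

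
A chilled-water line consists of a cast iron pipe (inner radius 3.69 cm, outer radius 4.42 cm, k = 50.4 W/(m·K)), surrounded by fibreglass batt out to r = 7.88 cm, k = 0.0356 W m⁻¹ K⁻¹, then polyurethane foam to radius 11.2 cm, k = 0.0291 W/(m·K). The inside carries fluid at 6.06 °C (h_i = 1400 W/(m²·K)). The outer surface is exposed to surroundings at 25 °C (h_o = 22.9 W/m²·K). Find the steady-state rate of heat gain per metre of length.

Treat each layer as a resistance in series:
  R'_conv,in = 1/(2πr h) = 1/(2π·0.0369·1400) = 0.003081 m·K/W
  R'_cast iron = ln(0.0442/0.0369)/(2πk) = 0.1805/(2π·50.4) = 5.700×10^-4 m·K/W
  R'_fibreglass batt = ln(0.0788/0.0442)/(2πk) = 0.5782/(2π·0.0356) = 2.585 m·K/W
  R'_polyurethane foam = ln(0.112/0.0788)/(2πk) = 0.3516/(2π·0.0291) = 1.923 m·K/W
  R'_conv,out = 1/(2πr h) = 1/(2π·0.112·22.9) = 0.06205 m·K/W
ΣR = 0.003081 + 5.700×10^-4 + 2.585 + 1.923 + 0.06205 = 4.574 m·K/W
Q' = ΔT/ΣR = (6.06 °C − 25 °C)/4.574 = -4.14 W/m
(Negative Q' ⇒ heat flows inward; heat gain = 4.14 W/m.)

Q' = 4.14 W/m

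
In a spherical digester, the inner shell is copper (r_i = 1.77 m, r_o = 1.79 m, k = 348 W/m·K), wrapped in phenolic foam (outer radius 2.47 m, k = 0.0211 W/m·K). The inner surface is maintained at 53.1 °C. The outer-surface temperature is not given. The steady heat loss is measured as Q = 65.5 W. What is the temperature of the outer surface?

T_out = 15.1 °C

Series resistances:
  R_copper = (1/1.77 − 1/1.79)/(4πk) = 0.006313/(4π·348) = 1.443×10^-6 K/W
  R_phenolic foam = (1/1.79 − 1/2.47)/(4πk) = 0.1538/(4π·0.0211) = 0.5801 K/W
ΣR = 0.5801 K/W
ΔT = Q·ΣR = 65.5 × 0.5801 = 38.00 K
Heat flows outward, so T_out = T_in − ΔT = 53.1 − 38.00 = 15.1 °C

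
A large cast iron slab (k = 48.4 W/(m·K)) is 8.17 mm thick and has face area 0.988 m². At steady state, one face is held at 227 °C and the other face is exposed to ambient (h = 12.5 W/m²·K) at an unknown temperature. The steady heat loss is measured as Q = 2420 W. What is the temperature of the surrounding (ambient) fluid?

Series resistances:
  R_cast iron = L/(kA) = 0.00817/(48.4·0.988) = 1.709×10^-4 K/W
  R_conv,out = 1/(hA) = 1/(12.5·0.988) = 0.08097 K/W
ΣR = 0.08114 K/W
ΔT = Q·ΣR = 2420 × 0.08114 = 196.4 K
Heat flows outward, so T_out = T_in − ΔT = 227 − 196.4 = 30.6 °C

T_out = 30.6 °C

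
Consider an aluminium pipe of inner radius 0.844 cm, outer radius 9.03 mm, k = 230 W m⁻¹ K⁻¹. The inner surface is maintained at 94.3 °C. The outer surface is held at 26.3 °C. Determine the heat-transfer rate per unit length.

Q' = 2πk·ΔT/ln(r₂/r₁) = 2π × 230 × 68 / ln(0.00903/0.00844) = 1.45×10^6 W/m

Q' = 1.45×10^6 W/m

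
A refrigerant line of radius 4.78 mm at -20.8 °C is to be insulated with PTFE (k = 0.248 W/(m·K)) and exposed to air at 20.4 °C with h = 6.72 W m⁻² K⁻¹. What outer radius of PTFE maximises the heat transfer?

r_cr = 3.69 cm

For a cylinder, r_cr = k_ins/h = 0.248/6.72 = 0.0369 m = 3.69 cm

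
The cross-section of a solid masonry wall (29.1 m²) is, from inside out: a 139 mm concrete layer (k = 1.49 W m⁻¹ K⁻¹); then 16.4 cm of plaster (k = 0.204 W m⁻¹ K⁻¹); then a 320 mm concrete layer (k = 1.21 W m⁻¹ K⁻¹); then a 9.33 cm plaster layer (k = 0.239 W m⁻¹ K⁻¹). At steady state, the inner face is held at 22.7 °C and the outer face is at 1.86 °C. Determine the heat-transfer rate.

Resistance network (inner→outer):
  R_concrete = L/(kA) = 0.139/(1.49·29.1) = 0.003206 K/W
  R_plaster = L/(kA) = 0.164/(0.204·29.1) = 0.02763 K/W
  R_concrete = L/(kA) = 0.320/(1.21·29.1) = 0.009088 K/W
  R_plaster = L/(kA) = 0.0933/(0.239·29.1) = 0.01342 K/W
ΣR = 0.003206 + 0.02763 + 0.009088 + 0.01342 = 0.05334 K/W
Q = ΔT/ΣR = (22.7 °C − 1.86 °C)/0.05334 = 391 W

Q = 391 W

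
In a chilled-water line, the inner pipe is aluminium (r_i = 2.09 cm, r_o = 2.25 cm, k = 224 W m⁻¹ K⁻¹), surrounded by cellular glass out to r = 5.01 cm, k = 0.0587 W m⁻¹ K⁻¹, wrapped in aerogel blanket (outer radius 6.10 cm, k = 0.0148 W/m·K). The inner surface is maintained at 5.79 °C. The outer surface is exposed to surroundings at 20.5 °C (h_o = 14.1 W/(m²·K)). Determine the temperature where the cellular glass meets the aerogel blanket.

T = 12.9 °C

Series thermal resistances, inner to outer:
  R'_aluminium = ln(0.0225/0.0209)/(2πk) = 0.07377/(2π·224) = 5.241×10^-5 m·K/W
  R'_cellular glass = ln(0.0501/0.0225)/(2πk) = 0.8005/(2π·0.0587) = 2.170 m·K/W
  R'_aerogel blanket = ln(0.0610/0.0501)/(2πk) = 0.1969/(2π·0.0148) = 2.117 m·K/W
  R'_conv,out = 1/(2πr h) = 1/(2π·0.0610·14.1) = 0.1850 m·K/W
ΣR = 5.241×10^-5 + 2.170 + 2.117 + 0.1850 = 4.472 m·K/W
Q' = ΔT/ΣR = (5.79 °C − 20.5 °C)/4.472 = -3.289 W/m
From the inner boundary to the cellular glass/aerogel blanket interface, ΣR_partial = 2.170 m·K/W.
T_interface = T_in − Q'·ΣR_partial = 5.79 °C − (-3.289)(2.170) = 12.9 °C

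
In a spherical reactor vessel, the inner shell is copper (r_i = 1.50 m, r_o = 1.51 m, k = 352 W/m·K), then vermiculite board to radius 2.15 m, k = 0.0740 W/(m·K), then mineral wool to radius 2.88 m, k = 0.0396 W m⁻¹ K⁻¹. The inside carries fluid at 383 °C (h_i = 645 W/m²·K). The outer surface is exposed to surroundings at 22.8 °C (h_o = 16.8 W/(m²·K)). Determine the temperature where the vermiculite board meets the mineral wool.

T = 213 °C

Series thermal resistances, inner to outer:
  R_conv,in = 1/(4πr²h) = 1/(4π·1.50²·645) = 5.483×10^-5 K/W
  R_copper = (1/1.50 − 1/1.51)/(4πk) = 0.004415/(4π·352) = 9.981×10^-7 K/W
  R_vermiculite board = (1/1.51 − 1/2.15)/(4πk) = 0.1971/(4π·0.0740) = 0.2120 K/W
  R_mineral wool = (1/2.15 − 1/2.88)/(4πk) = 0.1179/(4π·0.0396) = 0.2369 K/W
  R_conv,out = 1/(4πr²h) = 1/(4π·2.88²·16.8) = 5.711×10^-4 K/W
ΣR = 5.483×10^-5 + 9.981×10^-7 + 0.2120 + 0.2369 + 5.711×10^-4 = 0.4495 K/W
Q = ΔT/ΣR = (383 °C − 22.8 °C)/0.4495 = 801.3 W
From the inner boundary to the vermiculite board/mineral wool interface, ΣR_partial = 0.2121 K/W.
T_interface = T_in − Q·ΣR_partial = 383 °C − (801.3)(0.2121) = 213 °C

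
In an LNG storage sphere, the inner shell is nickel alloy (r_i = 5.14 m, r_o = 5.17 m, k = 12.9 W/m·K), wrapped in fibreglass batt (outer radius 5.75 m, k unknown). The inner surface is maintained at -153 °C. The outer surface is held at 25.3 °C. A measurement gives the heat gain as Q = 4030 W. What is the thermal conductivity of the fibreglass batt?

ΣR = ΔT/Q = |-153 − 25.3|/4030 = 0.04424 K/W
Known resistances:
  R_nickel alloy = (1/5.14 − 1/5.17)/(4πk) = 0.001129/(4π·12.9) = 6.964×10^-6 K/W
R_fibreglass batt = ΣR − ΣR_known = 0.04424 − 6.964×10^-6 = 0.04423 K/W
(1/r₁−1/r₂)/(4πk) = 0.04423 ⇒ k = 0.01951/(4π·0.04423) = 0.0351 W/m·K

k = 0.0351 W/m·K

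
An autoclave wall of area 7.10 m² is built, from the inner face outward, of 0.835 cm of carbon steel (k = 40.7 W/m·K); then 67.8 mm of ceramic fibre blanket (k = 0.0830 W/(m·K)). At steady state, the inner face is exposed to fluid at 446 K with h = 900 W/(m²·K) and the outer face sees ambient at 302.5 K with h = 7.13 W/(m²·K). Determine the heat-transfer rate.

Series thermal resistances, inner to outer:
  R_conv,in = 1/(hA) = 1/(900·7.10) = 1.565×10^-4 K/W
  R_carbon steel = L/(kA) = 0.00835/(40.7·7.10) = 2.890×10^-5 K/W
  R_ceramic fibre blanket = L/(kA) = 0.0678/(0.0830·7.10) = 0.1151 K/W
  R_conv,out = 1/(hA) = 1/(7.13·7.10) = 0.01975 K/W
ΣR = 1.565×10^-4 + 2.890×10^-5 + 0.1151 + 0.01975 = 0.1350 K/W
Q = ΔT/ΣR = (446 K − 302.5 K)/0.1350 = 1060 W

Q = 1060 W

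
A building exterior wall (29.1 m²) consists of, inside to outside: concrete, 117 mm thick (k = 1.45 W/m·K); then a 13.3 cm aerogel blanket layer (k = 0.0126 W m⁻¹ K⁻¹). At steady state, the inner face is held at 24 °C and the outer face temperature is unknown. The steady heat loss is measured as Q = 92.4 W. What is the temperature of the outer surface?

Series resistances:
  R_concrete = L/(kA) = 0.117/(1.45·29.1) = 0.002773 K/W
  R_aerogel blanket = L/(kA) = 0.133/(0.0126·29.1) = 0.3627 K/W
ΣR = 0.3655 K/W
ΔT = Q·ΣR = 92.4 × 0.3655 = 33.77 K
Heat flows outward, so T_out = T_in − ΔT = 24 − 33.77 = -9.77 °C

T_out = -9.77 °C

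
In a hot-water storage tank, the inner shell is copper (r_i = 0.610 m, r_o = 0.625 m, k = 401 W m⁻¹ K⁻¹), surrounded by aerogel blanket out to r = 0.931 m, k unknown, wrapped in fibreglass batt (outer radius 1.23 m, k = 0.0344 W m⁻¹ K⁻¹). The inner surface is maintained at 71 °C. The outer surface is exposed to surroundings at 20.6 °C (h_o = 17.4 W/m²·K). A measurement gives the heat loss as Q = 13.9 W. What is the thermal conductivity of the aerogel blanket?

k = 0.0139 W/m·K

ΣR = ΔT/Q = |71 − 20.6|/13.9 = 3.626 K/W
Known resistances:
  R_copper = (1/0.610 − 1/0.625)/(4πk) = 0.03934/(4π·401) = 7.808×10^-6 K/W
  R_fibreglass batt = (1/0.931 − 1/1.23)/(4πk) = 0.2611/(4π·0.0344) = 0.6040 K/W
  R_conv,out = 1/(4πr²h) = 1/(4π·1.23²·17.4) = 0.003023 K/W
R_aerogel blanket = ΣR − ΣR_known = 3.626 − 0.6070 = 3.019 K/W
(1/r₁−1/r₂)/(4πk) = 3.019 ⇒ k = 0.5259/(4π·3.019) = 0.0139 W/m·K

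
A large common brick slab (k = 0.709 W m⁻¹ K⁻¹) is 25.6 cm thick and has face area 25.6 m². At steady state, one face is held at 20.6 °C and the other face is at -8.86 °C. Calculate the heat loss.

Q = kA·ΔT/L = 0.709 × 25.6 × |20.6 °C − -8.86 °C| / 0.256 = 2090 W

Q = 2.09 kW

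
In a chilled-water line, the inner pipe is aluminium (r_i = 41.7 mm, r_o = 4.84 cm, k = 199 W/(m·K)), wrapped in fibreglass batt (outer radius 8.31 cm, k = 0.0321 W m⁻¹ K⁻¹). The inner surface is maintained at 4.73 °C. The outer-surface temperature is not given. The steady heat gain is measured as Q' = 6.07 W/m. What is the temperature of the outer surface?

Series resistances:
  R'_aluminium = ln(0.0484/0.0417)/(2πk) = 0.1490/(2π·199) = 1.192×10^-4 m·K/W
  R'_fibreglass batt = ln(0.0831/0.0484)/(2πk) = 0.5405/(2π·0.0321) = 2.680 m·K/W
ΣR = 2.680 m·K/W
ΔT = Q'·ΣR = 6.07 × 2.680 = 16.27 K
Heat flows inward, so T_out = T_in + ΔT = 4.73 + 16.27 = 21.0 °C

T_out = 21.0 °C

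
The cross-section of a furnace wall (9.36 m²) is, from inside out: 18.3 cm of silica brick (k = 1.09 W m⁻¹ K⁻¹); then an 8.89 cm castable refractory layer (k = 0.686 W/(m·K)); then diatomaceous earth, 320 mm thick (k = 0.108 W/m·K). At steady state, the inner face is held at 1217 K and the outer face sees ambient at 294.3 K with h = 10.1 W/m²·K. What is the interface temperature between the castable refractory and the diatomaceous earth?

Resistance network (inner→outer):
  R_silica brick = L/(kA) = 0.183/(1.09·9.36) = 0.01794 K/W
  R_castable refractory = L/(kA) = 0.0889/(0.686·9.36) = 0.01385 K/W
  R_diatomaceous earth = L/(kA) = 0.320/(0.108·9.36) = 0.3166 K/W
  R_conv,out = 1/(hA) = 1/(10.1·9.36) = 0.01058 K/W
ΣR = 0.01794 + 0.01385 + 0.3166 + 0.01058 = 0.3590 K/W
Q = ΔT/ΣR = (1217 K − 294.3 K)/0.3590 = 2570 W
From the inner boundary to the castable refractory/diatomaceous earth interface, ΣR_partial = 0.03179 K/W.
T_interface = T_in − Q·ΣR_partial = 1217 K − (2570)(0.03179) = 1135 K

T = 1135 K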